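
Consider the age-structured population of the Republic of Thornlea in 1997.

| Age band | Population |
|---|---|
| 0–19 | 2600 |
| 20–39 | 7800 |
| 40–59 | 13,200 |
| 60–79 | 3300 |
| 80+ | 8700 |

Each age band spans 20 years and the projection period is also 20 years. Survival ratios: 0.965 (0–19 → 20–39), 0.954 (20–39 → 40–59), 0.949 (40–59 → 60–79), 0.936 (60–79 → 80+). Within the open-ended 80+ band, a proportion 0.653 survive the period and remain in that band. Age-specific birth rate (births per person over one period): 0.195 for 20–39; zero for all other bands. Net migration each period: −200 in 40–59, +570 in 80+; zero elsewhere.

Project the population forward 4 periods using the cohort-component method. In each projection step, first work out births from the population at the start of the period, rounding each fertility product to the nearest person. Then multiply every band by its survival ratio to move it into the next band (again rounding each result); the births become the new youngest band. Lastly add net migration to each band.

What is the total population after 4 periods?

Period 1:
Births: 7800 × 0.195 = 1521
20–39: 2600 × 0.965 = 2509
40–59: 7800 × 0.954 = 7441
60–79: 13200 × 0.949 = 12527
80+: 3300 × 0.936 + 8700 × 0.653 = 3089 + 5681 = 8770
Net migration: 40–59 − 200 → 7241; 80+ + 570 → 9340
End of period: [1521, 2509, 7241, 12527, 9340]
Period 2:
Births: 2509 × 0.195 = 489
20–39: 1521 × 0.965 = 1468
40–59: 2509 × 0.954 = 2394
60–79: 7241 × 0.949 = 6872
80+: 12527 × 0.936 + 9340 × 0.653 = 11725 + 6099 = 17824
Net migration: 40–59 − 200 → 2194; 80+ + 570 → 18394
End of period: [489, 1468, 2194, 6872, 18394]
Period 3:
Births: 1468 × 0.195 = 286
20–39: 489 × 0.965 = 472
40–59: 1468 × 0.954 = 1400
60–79: 2194 × 0.949 = 2082
80+: 6872 × 0.936 + 18394 × 0.653 = 6432 + 12011 = 18443
Net migration: 40–59 − 200 → 1200; 80+ + 570 → 19013
End of period: [286, 472, 1200, 2082, 19013]
Period 4:
Births: 472 × 0.195 = 92
20–39: 286 × 0.965 = 276
40–59: 472 × 0.954 = 450
60–79: 1200 × 0.949 = 1139
80+: 2082 × 0.936 + 19013 × 0.653 = 1949 + 12415 = 14364
Net migration: 40–59 − 200 → 250; 80+ + 570 → 14934
End of period: [92, 276, 250, 1139, 14934]
Total after period 4: 92 + 276 + 250 + 1139 + 14934 = 16691

16691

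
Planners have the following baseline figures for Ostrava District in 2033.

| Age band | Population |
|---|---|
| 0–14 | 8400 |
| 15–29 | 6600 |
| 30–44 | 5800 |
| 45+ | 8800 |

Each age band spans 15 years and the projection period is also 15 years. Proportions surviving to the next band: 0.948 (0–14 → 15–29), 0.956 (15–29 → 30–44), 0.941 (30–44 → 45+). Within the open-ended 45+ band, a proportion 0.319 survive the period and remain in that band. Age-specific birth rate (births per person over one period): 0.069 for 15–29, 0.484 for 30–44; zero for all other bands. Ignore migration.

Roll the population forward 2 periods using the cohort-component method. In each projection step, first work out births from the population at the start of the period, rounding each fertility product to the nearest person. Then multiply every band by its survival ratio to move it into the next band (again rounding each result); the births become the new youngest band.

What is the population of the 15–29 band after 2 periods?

3092

Numbering the groups 1..4 from youngest to oldest:
[period 1]
Births: 6600 × 0.069 = 455, 5800 × 0.484 = 2807 → 3262
Group 2: 8400 × 0.948 = 7963
Group 3: 6600 × 0.956 = 6310
Group 4: 5800 × 0.941 + 8800 × 0.319 = 5458 + 2807 = 8265
Population now: 0–14=3262, 15–29=7963, 30–44=6310, 45+=8265
[period 2]
Births: 7963 × 0.069 = 549, 6310 × 0.484 = 3054 → 3603
Group 2: 3262 × 0.948 = 3092
Group 3: 7963 × 0.956 = 7613
Group 4: 6310 × 0.941 + 8265 × 0.319 = 5938 + 2637 = 8575
Population now: 0–14=3603, 15–29=3092, 30–44=7613, 45+=8575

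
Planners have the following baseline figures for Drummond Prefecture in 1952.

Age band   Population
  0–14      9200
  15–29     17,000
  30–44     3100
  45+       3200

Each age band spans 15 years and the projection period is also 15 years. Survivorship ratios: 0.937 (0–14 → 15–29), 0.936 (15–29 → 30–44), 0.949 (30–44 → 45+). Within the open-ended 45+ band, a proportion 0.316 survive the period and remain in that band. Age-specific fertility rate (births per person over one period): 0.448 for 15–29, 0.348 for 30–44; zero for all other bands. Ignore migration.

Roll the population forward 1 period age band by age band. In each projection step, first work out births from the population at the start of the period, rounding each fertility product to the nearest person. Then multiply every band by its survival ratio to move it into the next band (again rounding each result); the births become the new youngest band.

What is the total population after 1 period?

37180

Period 1.
Births: 17000 × 0.448 = 7616  |  3100 × 0.348 = 1079 ⇒ total 8695
15–29: 9200 × 0.937 = 8620
30–44: 17000 × 0.936 = 15912
45+: 3100 × 0.949 + 3200 × 0.316 = 2942 + 1011 = 3953
→ [8695, 8620, 15912, 3953]
Total after period 1: 8695 + 8620 + 15912 + 3953 = 37180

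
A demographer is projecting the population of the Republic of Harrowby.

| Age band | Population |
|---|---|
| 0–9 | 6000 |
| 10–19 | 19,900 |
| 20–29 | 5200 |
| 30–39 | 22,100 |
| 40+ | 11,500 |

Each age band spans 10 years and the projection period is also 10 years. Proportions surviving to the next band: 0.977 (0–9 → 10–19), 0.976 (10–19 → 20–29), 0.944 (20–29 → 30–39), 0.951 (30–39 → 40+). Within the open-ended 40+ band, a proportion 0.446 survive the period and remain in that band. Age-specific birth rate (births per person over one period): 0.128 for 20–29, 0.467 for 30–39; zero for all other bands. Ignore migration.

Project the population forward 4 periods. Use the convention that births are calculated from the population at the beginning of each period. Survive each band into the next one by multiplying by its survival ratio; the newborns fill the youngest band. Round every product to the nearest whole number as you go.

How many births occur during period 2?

(Bands numbered youngest = 1 to oldest = 5.)
Period 1:
Births: 5200 × 0.128 = 666  |  22100 × 0.467 = 10321 → total 10987
Band 2: 6000 × 0.977 = 5862
Band 3: 19900 × 0.976 = 19422
Band 4: 5200 × 0.944 = 4909
Band 5: 22100 × 0.951 + 11500 × 0.446 = 21017 + 5129 = 26146
Giving 10987 / 5862 / 19422 / 4909 / 26146.
Period 2:
Births: 19422 × 0.128 = 2486  |  4909 × 0.467 = 2293 → total 4779
Band 2: 10987 × 0.977 = 10734
Band 3: 5862 × 0.976 = 5721
Band 4: 19422 × 0.944 = 18334
Band 5: 4909 × 0.951 + 26146 × 0.446 = 4668 + 11661 = 16329
Giving 4779 / 10734 / 5721 / 18334 / 16329.

4779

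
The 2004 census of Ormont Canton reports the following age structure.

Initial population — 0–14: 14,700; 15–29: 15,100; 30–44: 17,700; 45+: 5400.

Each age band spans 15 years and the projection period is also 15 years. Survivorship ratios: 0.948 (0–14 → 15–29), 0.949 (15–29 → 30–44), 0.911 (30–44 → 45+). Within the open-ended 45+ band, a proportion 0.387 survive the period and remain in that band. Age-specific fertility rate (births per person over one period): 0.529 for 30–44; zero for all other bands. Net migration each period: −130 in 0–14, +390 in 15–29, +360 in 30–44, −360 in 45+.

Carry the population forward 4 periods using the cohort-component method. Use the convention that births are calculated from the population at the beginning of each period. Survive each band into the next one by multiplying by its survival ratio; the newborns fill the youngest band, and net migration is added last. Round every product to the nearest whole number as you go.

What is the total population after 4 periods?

35160

[period 1]
Births: 17700 * 0.529 = 9363
15–29: 14700 * 0.948 = 13936
30–44: 15100 * 0.949 = 14330
45+: 17700 * 0.911 + 5400 * 0.387 = 16125 + 2090 = 18215
Net migration: 0–14 − 130 → 9233; 15–29 + 390 → 14326; 30–44 + 360 → 14690; 45+ − 360 → 17855
Giving 9233 / 14326 / 14690 / 17855.
[period 2]
Births: 14690 * 0.529 = 7771
15–29: 9233 * 0.948 = 8753
30–44: 14326 * 0.949 = 13595
45+: 14690 * 0.911 + 17855 * 0.387 = 13383 + 6910 = 20293
Net migration: 0–14 − 130 → 7641; 15–29 + 390 → 9143; 30–44 + 360 → 13955; 45+ − 360 → 19933
Giving 7641 / 9143 / 13955 / 19933.
[period 3]
Births: 13955 * 0.529 = 7382
15–29: 7641 * 0.948 = 7244
30–44: 9143 * 0.949 = 8677
45+: 13955 * 0.911 + 19933 * 0.387 = 12713 + 7714 = 20427
Net migration: 0–14 − 130 → 7252; 15–29 + 390 → 7634; 30–44 + 360 → 9037; 45+ − 360 → 20067
Giving 7252 / 7634 / 9037 / 20067.
[period 4]
Births: 9037 * 0.529 = 4781
15–29: 7252 * 0.948 = 6875
30–44: 7634 * 0.949 = 7245
45+: 9037 * 0.911 + 20067 * 0.387 = 8233 + 7766 = 15999
Net migration: 0–14 − 130 → 4651; 15–29 + 390 → 7265; 30–44 + 360 → 7605; 45+ − 360 → 15639
Giving 4651 / 7265 / 7605 / 15639.
Total after period 4: 4651 + 7265 + 7605 + 15639 = 35160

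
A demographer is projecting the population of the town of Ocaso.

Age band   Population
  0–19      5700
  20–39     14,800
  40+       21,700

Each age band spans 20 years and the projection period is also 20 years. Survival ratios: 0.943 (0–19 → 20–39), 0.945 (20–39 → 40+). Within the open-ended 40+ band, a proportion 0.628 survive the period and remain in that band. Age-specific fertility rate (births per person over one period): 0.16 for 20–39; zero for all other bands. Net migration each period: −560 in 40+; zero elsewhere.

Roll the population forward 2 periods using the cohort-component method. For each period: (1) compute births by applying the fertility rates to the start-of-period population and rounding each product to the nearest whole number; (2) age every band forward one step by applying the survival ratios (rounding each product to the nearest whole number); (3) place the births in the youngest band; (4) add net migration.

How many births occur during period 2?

[period 1]
Births: 14800 * 0.16 = 2368
20–39: 5700 * 0.943 = 5375
40+: 14800 * 0.945 + 21700 * 0.628 = 13986 + 13628 = 27614
Net migration: 40+ − 560 → 27054
Giving 2368 / 5375 / 27054.
[period 2]
Births: 5375 * 0.16 = 860
20–39: 2368 * 0.943 = 2233
40+: 5375 * 0.945 + 27054 * 0.628 = 5079 + 16990 = 22069
Net migration: 40+ − 560 → 21509
Giving 860 / 2233 / 21509.

860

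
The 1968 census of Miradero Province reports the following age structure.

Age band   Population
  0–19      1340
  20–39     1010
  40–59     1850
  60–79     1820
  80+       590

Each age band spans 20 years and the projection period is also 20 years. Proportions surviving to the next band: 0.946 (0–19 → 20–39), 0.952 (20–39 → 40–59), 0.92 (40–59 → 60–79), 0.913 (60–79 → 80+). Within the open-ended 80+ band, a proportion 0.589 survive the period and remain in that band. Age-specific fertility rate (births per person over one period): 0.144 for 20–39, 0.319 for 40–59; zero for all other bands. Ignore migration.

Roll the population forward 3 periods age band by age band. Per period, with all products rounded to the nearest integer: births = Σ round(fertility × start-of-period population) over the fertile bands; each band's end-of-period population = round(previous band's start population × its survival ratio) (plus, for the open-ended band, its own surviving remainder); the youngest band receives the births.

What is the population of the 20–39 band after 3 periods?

464

— Period 1 —
Births: 1010 * 0.144 = 145 ; 1850 * 0.319 = 590 → total 735
20–39: 1340 * 0.946 = 1268
40–59: 1010 * 0.952 = 962
60–79: 1850 * 0.92 = 1702
80+: 1820 * 0.913 + 590 * 0.589 = 1662 + 348 = 2010
Population now: 0–19=735, 20–39=1268, 40–59=962, 60–79=1702, 80+=2010
— Period 2 —
Births: 1268 * 0.144 = 183 ; 962 * 0.319 = 307 → total 490
20–39: 735 * 0.946 = 695
40–59: 1268 * 0.952 = 1207
60–79: 962 * 0.92 = 885
80+: 1702 * 0.913 + 2010 * 0.589 = 1554 + 1184 = 2738
Population now: 0–19=490, 20–39=695, 40–59=1207, 60–79=885, 80+=2738
— Period 3 —
Births: 695 * 0.144 = 100 ; 1207 * 0.319 = 385 → total 485
20–39: 490 * 0.946 = 464
40–59: 695 * 0.952 = 662
60–79: 1207 * 0.92 = 1110
80+: 885 * 0.913 + 2738 * 0.589 = 808 + 1613 = 2421
Population now: 0–19=485, 20–39=464, 40–59=662, 60–79=1110, 80+=2421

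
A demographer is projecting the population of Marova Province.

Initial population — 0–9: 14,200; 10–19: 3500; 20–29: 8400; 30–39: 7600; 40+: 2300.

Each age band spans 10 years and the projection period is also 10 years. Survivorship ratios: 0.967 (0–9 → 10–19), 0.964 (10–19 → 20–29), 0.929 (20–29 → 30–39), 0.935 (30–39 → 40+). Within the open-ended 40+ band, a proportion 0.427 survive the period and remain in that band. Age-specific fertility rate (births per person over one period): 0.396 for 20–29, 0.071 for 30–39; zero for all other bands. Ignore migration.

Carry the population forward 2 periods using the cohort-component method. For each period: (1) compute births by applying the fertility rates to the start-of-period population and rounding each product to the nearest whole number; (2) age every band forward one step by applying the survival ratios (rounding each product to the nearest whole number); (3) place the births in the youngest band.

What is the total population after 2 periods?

Numbering the groups 1..5 from youngest to oldest:
After projecting period 1:
Births: 8400 × 0.396 = 3326, 7600 × 0.071 = 540 — total 3866
Group 2: 14200 × 0.967 = 13731
Group 3: 3500 × 0.964 = 3374
Group 4: 8400 × 0.929 = 7804
Group 5: 7600 × 0.935 + 2300 × 0.427 = 7106 + 982 = 8088
Giving 3866 / 13731 / 3374 / 7804 / 8088.
After projecting period 2:
Births: 3374 × 0.396 = 1336, 7804 × 0.071 = 554 — total 1890
Group 2: 3866 × 0.967 = 3738
Group 3: 13731 × 0.964 = 13237
Group 4: 3374 × 0.929 = 3134
Group 5: 7804 × 0.935 + 8088 × 0.427 = 7297 + 3454 = 10751
Giving 1890 / 3738 / 13237 / 3134 / 10751.
Total after period 2: 1890 + 3738 + 13237 + 3134 + 10751 = 32750

32750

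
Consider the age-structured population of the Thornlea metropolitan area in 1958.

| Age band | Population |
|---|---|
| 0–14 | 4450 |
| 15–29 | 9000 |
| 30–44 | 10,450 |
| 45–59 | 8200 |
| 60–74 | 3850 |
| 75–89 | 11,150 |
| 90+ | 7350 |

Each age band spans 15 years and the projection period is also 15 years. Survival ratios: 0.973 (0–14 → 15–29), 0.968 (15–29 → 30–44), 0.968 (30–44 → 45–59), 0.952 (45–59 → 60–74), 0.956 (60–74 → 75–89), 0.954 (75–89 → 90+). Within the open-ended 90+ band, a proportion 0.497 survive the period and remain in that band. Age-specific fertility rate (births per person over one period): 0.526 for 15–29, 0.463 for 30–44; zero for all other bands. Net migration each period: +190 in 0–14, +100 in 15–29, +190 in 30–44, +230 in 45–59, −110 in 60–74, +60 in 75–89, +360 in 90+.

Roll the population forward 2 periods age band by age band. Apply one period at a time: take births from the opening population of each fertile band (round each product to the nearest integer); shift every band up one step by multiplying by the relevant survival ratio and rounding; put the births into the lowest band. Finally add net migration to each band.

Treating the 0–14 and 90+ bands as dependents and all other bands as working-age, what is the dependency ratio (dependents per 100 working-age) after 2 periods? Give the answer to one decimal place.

44.5

Call the bands 1 to 7, youngest first.
— Period 1 —
Births: 9000 * 0.526 = 4734, 10450 * 0.463 = 4838 → total 9572
Band 2: 4450 * 0.973 = 4330
Band 3: 9000 * 0.968 = 8712
Band 4: 10450 * 0.968 = 10116
Band 5: 8200 * 0.952 = 7806
Band 6: 3850 * 0.956 = 3681
Band 7: 11150 * 0.954 + 7350 * 0.497 = 10637 + 3653 = 14290
Net migration: Band 1 + 190 → 9762; Band 2 + 100 → 4430; Band 3 + 190 → 8902; Band 4 + 230 → 10346; Band 5 − 110 → 7696; Band 6 + 60 → 3741; Band 7 + 360 → 14650
End of period: [9762, 4430, 8902, 10346, 7696, 3741, 14650]
— Period 2 —
Births: 4430 * 0.526 = 2330, 8902 * 0.463 = 4122 → total 6452
Band 2: 9762 * 0.973 = 9498
Band 3: 4430 * 0.968 = 4288
Band 4: 8902 * 0.968 = 8617
Band 5: 10346 * 0.952 = 9849
Band 6: 7696 * 0.956 = 7357
Band 7: 3741 * 0.954 + 14650 * 0.497 = 3569 + 7281 = 10850
Net migration: Band 1 + 190 → 6642; Band 2 + 100 → 9598; Band 3 + 190 → 4478; Band 4 + 230 → 8847; Band 5 − 110 → 9739; Band 6 + 60 → 7417; Band 7 + 360 → 11210
End of period: [6642, 9598, 4478, 8847, 9739, 7417, 11210]
Dependents (band 0–14 + band 90+) = 6642 + 11210 = 17852; working-age = 40079; ratio = 17852/40079 × 100 = 44.5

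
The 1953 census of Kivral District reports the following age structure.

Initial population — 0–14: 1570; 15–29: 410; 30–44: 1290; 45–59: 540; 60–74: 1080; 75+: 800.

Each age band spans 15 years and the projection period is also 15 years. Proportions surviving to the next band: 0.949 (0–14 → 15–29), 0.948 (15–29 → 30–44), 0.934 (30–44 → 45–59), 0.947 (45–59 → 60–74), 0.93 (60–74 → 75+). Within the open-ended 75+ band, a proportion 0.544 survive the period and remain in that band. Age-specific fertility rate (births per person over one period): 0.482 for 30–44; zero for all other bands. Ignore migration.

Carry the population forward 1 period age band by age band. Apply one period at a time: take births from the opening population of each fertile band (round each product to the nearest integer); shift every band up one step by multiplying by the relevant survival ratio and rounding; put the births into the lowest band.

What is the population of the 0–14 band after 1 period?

622

Period 1.
Births: 1290 × 0.482 = 622
15–29: 1570 × 0.949 = 1490
30–44: 410 × 0.948 = 389
45–59: 1290 × 0.934 = 1205
60–74: 540 × 0.947 = 511
75+: 1080 × 0.93 + 800 × 0.544 = 1004 + 435 = 1439
End of period: [622, 1490, 389, 1205, 511, 1439]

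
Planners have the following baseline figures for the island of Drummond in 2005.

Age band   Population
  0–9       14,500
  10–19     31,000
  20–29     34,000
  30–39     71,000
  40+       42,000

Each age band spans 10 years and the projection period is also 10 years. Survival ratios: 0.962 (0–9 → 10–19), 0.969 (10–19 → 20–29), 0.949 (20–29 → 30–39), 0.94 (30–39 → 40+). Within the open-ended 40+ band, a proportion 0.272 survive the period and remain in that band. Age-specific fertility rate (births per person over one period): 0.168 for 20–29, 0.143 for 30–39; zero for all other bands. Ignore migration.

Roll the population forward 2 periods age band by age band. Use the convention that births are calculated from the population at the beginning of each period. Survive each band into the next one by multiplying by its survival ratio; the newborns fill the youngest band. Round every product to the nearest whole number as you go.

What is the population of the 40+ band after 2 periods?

51591

[period 1]
Births: 34000 × 0.168 = 5712  |  71000 × 0.143 = 10153 — total 15865
10–19: 14500 × 0.962 = 13949
20–29: 31000 × 0.969 = 30039
30–39: 34000 × 0.949 = 32266
40+: 71000 × 0.94 + 42000 × 0.272 = 66740 + 11424 = 78164
→ [15865, 13949, 30039, 32266, 78164]
[period 2]
Births: 30039 × 0.168 = 5047  |  32266 × 0.143 = 4614 — total 9661
10–19: 15865 × 0.962 = 15262
20–29: 13949 × 0.969 = 13517
30–39: 30039 × 0.949 = 28507
40+: 32266 × 0.94 + 78164 × 0.272 = 30330 + 21261 = 51591
→ [9661, 15262, 13517, 28507, 51591]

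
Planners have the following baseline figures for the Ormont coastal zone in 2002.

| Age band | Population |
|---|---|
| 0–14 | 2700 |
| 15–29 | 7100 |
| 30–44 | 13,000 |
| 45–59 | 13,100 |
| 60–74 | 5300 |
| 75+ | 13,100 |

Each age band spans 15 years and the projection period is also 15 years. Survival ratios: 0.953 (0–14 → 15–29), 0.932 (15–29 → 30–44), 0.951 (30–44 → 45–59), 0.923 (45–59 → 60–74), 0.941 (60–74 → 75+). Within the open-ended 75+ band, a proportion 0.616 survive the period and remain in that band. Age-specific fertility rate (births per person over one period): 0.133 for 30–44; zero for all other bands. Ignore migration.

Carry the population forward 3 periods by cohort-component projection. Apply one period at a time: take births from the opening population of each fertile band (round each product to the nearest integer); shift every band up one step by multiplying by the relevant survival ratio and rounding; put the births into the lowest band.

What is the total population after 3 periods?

Let band 1 be 0–14 through band 6 = 75+.
Period 1:
Births: 13000 * 0.133 = 1729
Band 2: 2700 * 0.953 = 2573
Band 3: 7100 * 0.932 = 6617
Band 4: 13000 * 0.951 = 12363
Band 5: 13100 * 0.923 = 12091
Band 6: 5300 * 0.941 + 13100 * 0.616 = 4987 + 8070 = 13057
Giving 1729 / 2573 / 6617 / 12363 / 12091 / 13057.
Period 2:
Births: 6617 * 0.133 = 880
Band 2: 1729 * 0.953 = 1648
Band 3: 2573 * 0.932 = 2398
Band 4: 6617 * 0.951 = 6293
Band 5: 12363 * 0.923 = 11411
Band 6: 12091 * 0.941 + 13057 * 0.616 = 11378 + 8043 = 19421
Giving 880 / 1648 / 2398 / 6293 / 11411 / 19421.
Period 3:
Births: 2398 * 0.133 = 319
Band 2: 880 * 0.953 = 839
Band 3: 1648 * 0.932 = 1536
Band 4: 2398 * 0.951 = 2280
Band 5: 6293 * 0.923 = 5808
Band 6: 11411 * 0.941 + 19421 * 0.616 = 10738 + 11963 = 22701
Giving 319 / 839 / 1536 / 2280 / 5808 / 22701.
Total after period 3: 319 + 839 + 1536 + 2280 + 5808 + 22701 = 33483

33483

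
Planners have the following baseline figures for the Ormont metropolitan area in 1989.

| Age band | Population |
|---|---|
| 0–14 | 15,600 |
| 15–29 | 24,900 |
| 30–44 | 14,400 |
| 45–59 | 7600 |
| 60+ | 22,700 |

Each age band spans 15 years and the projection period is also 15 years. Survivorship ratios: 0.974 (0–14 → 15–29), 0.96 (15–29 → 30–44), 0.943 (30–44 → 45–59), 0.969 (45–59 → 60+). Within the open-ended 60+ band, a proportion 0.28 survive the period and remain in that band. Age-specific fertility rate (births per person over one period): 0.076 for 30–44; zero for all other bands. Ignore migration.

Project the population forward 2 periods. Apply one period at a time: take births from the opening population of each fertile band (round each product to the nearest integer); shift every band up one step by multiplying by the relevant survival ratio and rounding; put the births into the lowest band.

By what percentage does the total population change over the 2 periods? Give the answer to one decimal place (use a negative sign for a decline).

(Bands numbered youngest = 1 to oldest = 5.)
After projecting period 1:
Births: 14400 × 0.076 = 1094
Band 2: 15600 × 0.974 = 15194
Band 3: 24900 × 0.96 = 23904
Band 4: 14400 × 0.943 = 13579
Band 5: 7600 × 0.969 + 22700 × 0.28 = 7364 + 6356 = 13720
→ [1094, 15194, 23904, 13579, 13720]
After projecting period 2:
Births: 23904 × 0.076 = 1817
Band 2: 1094 × 0.974 = 1066
Band 3: 15194 × 0.96 = 14586
Band 4: 23904 × 0.943 = 22541
Band 5: 13579 × 0.969 + 13720 × 0.28 = 13158 + 3842 = 17000
→ [1817, 1066, 14586, 22541, 17000]
Total: 85200 → 57010; change = -28190; percentage change = -33.1%

-33.1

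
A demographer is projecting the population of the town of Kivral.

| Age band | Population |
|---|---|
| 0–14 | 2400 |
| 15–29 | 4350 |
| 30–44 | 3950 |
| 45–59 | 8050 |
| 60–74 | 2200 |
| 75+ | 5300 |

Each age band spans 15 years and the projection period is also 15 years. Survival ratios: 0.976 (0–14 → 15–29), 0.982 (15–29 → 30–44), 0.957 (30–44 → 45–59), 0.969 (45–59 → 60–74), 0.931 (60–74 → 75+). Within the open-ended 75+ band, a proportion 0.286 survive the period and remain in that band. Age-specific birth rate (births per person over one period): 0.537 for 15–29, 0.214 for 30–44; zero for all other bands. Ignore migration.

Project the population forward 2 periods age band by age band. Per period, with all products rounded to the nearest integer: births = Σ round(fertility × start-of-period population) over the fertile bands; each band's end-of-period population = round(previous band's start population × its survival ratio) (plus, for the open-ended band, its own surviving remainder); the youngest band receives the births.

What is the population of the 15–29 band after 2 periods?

Numbering the groups 1..6 from youngest to oldest:
[period 1]
Births: 4350 × 0.537 = 2336 ; 3950 × 0.214 = 845 → total 3181
Group 2: 2400 × 0.976 = 2342
Group 3: 4350 × 0.982 = 4272
Group 4: 3950 × 0.957 = 3780
Group 5: 8050 × 0.969 = 7800
Group 6: 2200 × 0.931 + 5300 × 0.286 = 2048 + 1516 = 3564
End of period: [3181, 2342, 4272, 3780, 7800, 3564]
[period 2]
Births: 2342 × 0.537 = 1258 ; 4272 × 0.214 = 914 → total 2172
Group 2: 3181 × 0.976 = 3105
Group 3: 2342 × 0.982 = 2300
Group 4: 4272 × 0.957 = 4088
Group 5: 3780 × 0.969 = 3663
Group 6: 7800 × 0.931 + 3564 × 0.286 = 7262 + 1019 = 8281
End of period: [2172, 3105, 2300, 4088, 3663, 8281]

3105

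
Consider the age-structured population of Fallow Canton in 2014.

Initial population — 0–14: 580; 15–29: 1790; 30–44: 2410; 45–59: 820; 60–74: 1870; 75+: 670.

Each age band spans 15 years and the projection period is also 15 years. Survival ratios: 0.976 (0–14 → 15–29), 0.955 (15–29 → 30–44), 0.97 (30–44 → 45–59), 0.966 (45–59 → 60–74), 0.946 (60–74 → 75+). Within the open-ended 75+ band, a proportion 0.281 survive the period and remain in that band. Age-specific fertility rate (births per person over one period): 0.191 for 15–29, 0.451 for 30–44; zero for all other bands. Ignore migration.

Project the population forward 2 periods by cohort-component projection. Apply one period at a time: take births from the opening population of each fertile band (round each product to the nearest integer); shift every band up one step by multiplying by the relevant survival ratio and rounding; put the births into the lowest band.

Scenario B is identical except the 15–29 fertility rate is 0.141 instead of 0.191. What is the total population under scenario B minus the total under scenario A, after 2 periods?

[period 1]
Births: 1790 × 0.191 = 342, 2410 × 0.451 = 1087 → 1429
15–29: 580 × 0.976 = 566
30–44: 1790 × 0.955 = 1709
45–59: 2410 × 0.97 = 2338
60–74: 820 × 0.966 = 792
75+: 1870 × 0.946 + 670 × 0.281 = 1769 + 188 = 1957
→ [1429, 566, 1709, 2338, 792, 1957]
[period 2]
Births: 566 × 0.191 = 108, 1709 × 0.451 = 771 → 879
15–29: 1429 × 0.976 = 1395
30–44: 566 × 0.955 = 541
45–59: 1709 × 0.97 = 1658
60–74: 2338 × 0.966 = 2259
75+: 792 × 0.946 + 1957 × 0.281 = 749 + 550 = 1299
→ [879, 1395, 541, 1658, 2259, 1299]
Scenario A total after 2 periods: 8031
Scenario B projection —
[period 1]
Births: 1790 × 0.141 = 252, 2410 × 0.451 = 1087 → 1339
15–29: 580 × 0.976 = 566
30–44: 1790 × 0.955 = 1709
45–59: 2410 × 0.97 = 2338
60–74: 820 × 0.966 = 792
75+: 1870 × 0.946 + 670 × 0.281 = 1769 + 188 = 1957
→ [1339, 566, 1709, 2338, 792, 1957]
[period 2]
Births: 566 × 0.141 = 80, 1709 × 0.451 = 771 → 851
15–29: 1339 × 0.976 = 1307
30–44: 566 × 0.955 = 541
45–59: 1709 × 0.97 = 1658
60–74: 2338 × 0.966 = 2259
75+: 792 × 0.946 + 1957 × 0.281 = 749 + 550 = 1299
→ [851, 1307, 541, 1658, 2259, 1299]
Scenario B total after 2 periods: 7915
Difference B − A = 7915 − 8031 = -116

-116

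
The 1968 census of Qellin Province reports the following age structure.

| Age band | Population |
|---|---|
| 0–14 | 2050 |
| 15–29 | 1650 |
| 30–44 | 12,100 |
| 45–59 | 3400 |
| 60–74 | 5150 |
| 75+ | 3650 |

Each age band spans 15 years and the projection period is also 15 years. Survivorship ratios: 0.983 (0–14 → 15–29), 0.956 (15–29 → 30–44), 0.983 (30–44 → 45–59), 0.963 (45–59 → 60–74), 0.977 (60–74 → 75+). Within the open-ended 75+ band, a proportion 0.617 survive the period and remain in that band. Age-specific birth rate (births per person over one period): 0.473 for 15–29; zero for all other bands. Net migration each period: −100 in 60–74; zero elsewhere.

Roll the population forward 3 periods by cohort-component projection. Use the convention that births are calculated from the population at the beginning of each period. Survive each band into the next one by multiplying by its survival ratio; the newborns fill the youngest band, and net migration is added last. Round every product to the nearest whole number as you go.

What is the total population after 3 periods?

21098

Call the groups 1 to 6, youngest first.
— Period 1 —
Births: 1650 * 0.473 = 780
Group 2: 2050 * 0.983 = 2015
Group 3: 1650 * 0.956 = 1577
Group 4: 12100 * 0.983 = 11894
Group 5: 3400 * 0.963 = 3274
Group 6: 5150 * 0.977 + 3650 * 0.617 = 5032 + 2252 = 7284
Net migration: Group 5 − 100 → 3174
Population now: 0–14=780, 15–29=2015, 30–44=1577, 45–59=11894, 60–74=3174, 75+=7284
— Period 2 —
Births: 2015 * 0.473 = 953
Group 2: 780 * 0.983 = 767
Group 3: 2015 * 0.956 = 1926
Group 4: 1577 * 0.983 = 1550
Group 5: 11894 * 0.963 = 11454
Group 6: 3174 * 0.977 + 7284 * 0.617 = 3101 + 4494 = 7595
Net migration: Group 5 − 100 → 11354
Population now: 0–14=953, 15–29=767, 30–44=1926, 45–59=1550, 60–74=11354, 75+=7595
— Period 3 —
Births: 767 * 0.473 = 363
Group 2: 953 * 0.983 = 937
Group 3: 767 * 0.956 = 733
Group 4: 1926 * 0.983 = 1893
Group 5: 1550 * 0.963 = 1493
Group 6: 11354 * 0.977 + 7595 * 0.617 = 11093 + 4686 = 15779
Net migration: Group 5 − 100 → 1393
Population now: 0–14=363, 15–29=937, 30–44=733, 45–59=1893, 60–74=1393, 75+=15779
Total after period 3: 363 + 937 + 733 + 1893 + 1393 + 15779 = 21098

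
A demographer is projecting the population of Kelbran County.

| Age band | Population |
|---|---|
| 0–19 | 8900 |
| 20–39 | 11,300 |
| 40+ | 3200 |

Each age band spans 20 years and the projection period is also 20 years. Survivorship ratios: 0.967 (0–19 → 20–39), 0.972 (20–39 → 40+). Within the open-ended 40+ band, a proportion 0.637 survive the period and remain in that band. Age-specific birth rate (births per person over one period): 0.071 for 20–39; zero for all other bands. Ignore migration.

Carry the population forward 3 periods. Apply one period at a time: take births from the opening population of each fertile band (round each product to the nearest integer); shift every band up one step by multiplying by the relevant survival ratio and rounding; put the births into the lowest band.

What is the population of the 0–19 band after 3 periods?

[period 1]
Births: 11300 × 0.071 = 802
20–39: 8900 × 0.967 = 8606
40+: 11300 × 0.972 + 3200 × 0.637 = 10984 + 2038 = 13022
Population now: 0–19=802, 20–39=8606, 40+=13022
[period 2]
Births: 8606 × 0.071 = 611
20–39: 802 × 0.967 = 776
40+: 8606 × 0.972 + 13022 × 0.637 = 8365 + 8295 = 16660
Population now: 0–19=611, 20–39=776, 40+=16660
[period 3]
Births: 776 × 0.071 = 55
20–39: 611 × 0.967 = 591
40+: 776 × 0.972 + 16660 × 0.637 = 754 + 10612 = 11366
Population now: 0–19=55, 20–39=591, 40+=11366

55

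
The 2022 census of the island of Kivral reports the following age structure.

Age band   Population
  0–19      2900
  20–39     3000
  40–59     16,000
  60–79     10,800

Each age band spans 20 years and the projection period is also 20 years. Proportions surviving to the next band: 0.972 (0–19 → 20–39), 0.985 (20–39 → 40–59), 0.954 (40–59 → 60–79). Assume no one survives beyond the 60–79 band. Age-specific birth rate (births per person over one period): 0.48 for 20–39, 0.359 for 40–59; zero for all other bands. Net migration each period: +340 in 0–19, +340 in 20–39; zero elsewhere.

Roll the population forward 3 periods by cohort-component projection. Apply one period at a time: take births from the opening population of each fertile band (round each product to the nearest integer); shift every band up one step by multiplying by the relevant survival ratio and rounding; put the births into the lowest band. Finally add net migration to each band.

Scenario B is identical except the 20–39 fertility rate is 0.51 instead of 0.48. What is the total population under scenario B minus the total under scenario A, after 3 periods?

Let group 1 be 0–19 through group 4 = 60–79.
[period 1]
Births: 3000 × 0.48 = 1440 ; 16000 × 0.359 = 5744 → total 7184
Group 2: 2900 × 0.972 = 2819
Group 3: 3000 × 0.985 = 2955
Group 4: 16000 × 0.954 = 15264
Net migration: Group 1 + 340 → 7524; Group 2 + 340 → 3159
→ [7524, 3159, 2955, 15264]
[period 2]
Births: 3159 × 0.48 = 1516 ; 2955 × 0.359 = 1061 → total 2577
Group 2: 7524 × 0.972 = 7313
Group 3: 3159 × 0.985 = 3112
Group 4: 2955 × 0.954 = 2819
Net migration: Group 1 + 340 → 2917; Group 2 + 340 → 7653
→ [2917, 7653, 3112, 2819]
[period 3]
Births: 7653 × 0.48 = 3673 ; 3112 × 0.359 = 1117 → total 4790
Group 2: 2917 × 0.972 = 2835
Group 3: 7653 × 0.985 = 7538
Group 4: 3112 × 0.954 = 2969
Net migration: Group 1 + 340 → 5130; Group 2 + 340 → 3175
→ [5130, 3175, 7538, 2969]
Scenario A total after 3 periods: 18812
Scenario B projection —
[period 1]
Births: 3000 × 0.51 = 1530 ; 16000 × 0.359 = 5744 → total 7274
Group 2: 2900 × 0.972 = 2819
Group 3: 3000 × 0.985 = 2955
Group 4: 16000 × 0.954 = 15264
Net migration: Group 1 + 340 → 7614; Group 2 + 340 → 3159
→ [7614, 3159, 2955, 15264]
[period 2]
Births: 3159 × 0.51 = 1611 ; 2955 × 0.359 = 1061 → total 2672
Group 2: 7614 × 0.972 = 7401
Group 3: 3159 × 0.985 = 3112
Group 4: 2955 × 0.954 = 2819
Net migration: Group 1 + 340 → 3012; Group 2 + 340 → 7741
→ [3012, 7741, 3112, 2819]
[period 3]
Births: 7741 × 0.51 = 3948 ; 3112 × 0.359 = 1117 → total 5065
Group 2: 3012 × 0.972 = 2928
Group 3: 7741 × 0.985 = 7625
Group 4: 3112 × 0.954 = 2969
Net migration: Group 1 + 340 → 5405; Group 2 + 340 → 3268
→ [5405, 3268, 7625, 2969]
Scenario B total after 3 periods: 19267
Difference B − A = 19267 − 18812 = 455

455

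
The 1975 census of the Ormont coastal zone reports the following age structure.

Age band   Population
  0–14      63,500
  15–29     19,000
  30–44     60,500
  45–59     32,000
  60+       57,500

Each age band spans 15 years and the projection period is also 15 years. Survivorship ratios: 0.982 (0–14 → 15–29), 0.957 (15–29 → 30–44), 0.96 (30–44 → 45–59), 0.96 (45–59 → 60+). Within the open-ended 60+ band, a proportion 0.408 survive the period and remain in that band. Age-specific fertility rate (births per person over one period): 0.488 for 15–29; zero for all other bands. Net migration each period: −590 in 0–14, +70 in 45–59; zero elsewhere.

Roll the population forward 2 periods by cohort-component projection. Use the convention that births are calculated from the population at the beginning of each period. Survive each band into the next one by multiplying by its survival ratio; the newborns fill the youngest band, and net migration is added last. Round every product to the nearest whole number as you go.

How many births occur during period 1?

[period 1]
Births: 19000 * 0.488 = 9272
15–29: 63500 * 0.982 = 62357
30–44: 19000 * 0.957 = 18183
45–59: 60500 * 0.96 = 58080
60+: 32000 * 0.96 + 57500 * 0.408 = 30720 + 23460 = 54180
Net migration: 0–14 − 590 → 8682; 45–59 + 70 → 58150
Giving 8682 / 62357 / 18183 / 58150 / 54180.

9272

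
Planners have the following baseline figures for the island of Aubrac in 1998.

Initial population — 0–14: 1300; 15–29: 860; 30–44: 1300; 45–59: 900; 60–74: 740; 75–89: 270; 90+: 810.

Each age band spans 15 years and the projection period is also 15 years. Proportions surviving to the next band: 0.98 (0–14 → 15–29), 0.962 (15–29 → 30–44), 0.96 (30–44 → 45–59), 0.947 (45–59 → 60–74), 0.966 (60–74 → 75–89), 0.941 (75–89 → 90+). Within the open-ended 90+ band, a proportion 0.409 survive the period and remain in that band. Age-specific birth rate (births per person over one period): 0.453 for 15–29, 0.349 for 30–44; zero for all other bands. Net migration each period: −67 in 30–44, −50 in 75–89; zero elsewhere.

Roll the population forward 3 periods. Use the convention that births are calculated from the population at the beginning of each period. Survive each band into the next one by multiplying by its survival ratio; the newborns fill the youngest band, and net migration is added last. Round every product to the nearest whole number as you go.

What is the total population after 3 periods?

6310

Call the bands 1 to 7, youngest first.
Period 1.
Births: 860 × 0.453 = 390 ; 1300 × 0.349 = 454 → 844
Band 2: 1300 × 0.98 = 1274
Band 3: 860 × 0.962 = 827
Band 4: 1300 × 0.96 = 1248
Band 5: 900 × 0.947 = 852
Band 6: 740 × 0.966 = 715
Band 7: 270 × 0.941 + 810 × 0.409 = 254 + 331 = 585
Net migration: Band 3 − 67 → 760; Band 6 − 50 → 665
End of period: [844, 1274, 760, 1248, 852, 665, 585]
Period 2.
Births: 1274 × 0.453 = 577 ; 760 × 0.349 = 265 → 842
Band 2: 844 × 0.98 = 827
Band 3: 1274 × 0.962 = 1226
Band 4: 760 × 0.96 = 730
Band 5: 1248 × 0.947 = 1182
Band 6: 852 × 0.966 = 823
Band 7: 665 × 0.941 + 585 × 0.409 = 626 + 239 = 865
Net migration: Band 3 − 67 → 1159; Band 6 − 50 → 773
End of period: [842, 827, 1159, 730, 1182, 773, 865]
Period 3.
Births: 827 × 0.453 = 375 ; 1159 × 0.349 = 404 → 779
Band 2: 842 × 0.98 = 825
Band 3: 827 × 0.962 = 796
Band 4: 1159 × 0.96 = 1113
Band 5: 730 × 0.947 = 691
Band 6: 1182 × 0.966 = 1142
Band 7: 773 × 0.941 + 865 × 0.409 = 727 + 354 = 1081
Net migration: Band 3 − 67 → 729; Band 6 − 50 → 1092
End of period: [779, 825, 729, 1113, 691, 1092, 1081]
Total after period 3: 779 + 825 + 729 + 1113 + 691 + 1092 + 1081 = 6310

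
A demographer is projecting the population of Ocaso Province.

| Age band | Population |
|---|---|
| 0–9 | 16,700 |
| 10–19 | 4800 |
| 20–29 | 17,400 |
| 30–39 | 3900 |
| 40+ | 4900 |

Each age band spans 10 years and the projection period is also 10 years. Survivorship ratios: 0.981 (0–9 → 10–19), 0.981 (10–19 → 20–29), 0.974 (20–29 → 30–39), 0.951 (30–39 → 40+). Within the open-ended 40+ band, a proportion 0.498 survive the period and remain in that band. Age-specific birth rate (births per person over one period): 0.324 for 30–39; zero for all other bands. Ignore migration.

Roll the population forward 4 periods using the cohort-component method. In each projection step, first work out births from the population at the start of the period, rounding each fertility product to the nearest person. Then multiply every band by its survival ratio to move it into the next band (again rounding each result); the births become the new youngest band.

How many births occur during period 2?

5491

Numbering the bands 1..5 from youngest to oldest:
Period 1.
Births: 3900 × 0.324 = 1264
Band 2: 16700 × 0.981 = 16383
Band 3: 4800 × 0.981 = 4709
Band 4: 17400 × 0.974 = 16948
Band 5: 3900 × 0.951 + 4900 × 0.498 = 3709 + 2440 = 6149
End of period: [1264, 16383, 4709, 16948, 6149]
Period 2.
Births: 16948 × 0.324 = 5491
Band 2: 1264 × 0.981 = 1240
Band 3: 16383 × 0.981 = 16072
Band 4: 4709 × 0.974 = 4587
Band 5: 16948 × 0.951 + 6149 × 0.498 = 16118 + 3062 = 19180
End of period: [5491, 1240, 16072, 4587, 19180]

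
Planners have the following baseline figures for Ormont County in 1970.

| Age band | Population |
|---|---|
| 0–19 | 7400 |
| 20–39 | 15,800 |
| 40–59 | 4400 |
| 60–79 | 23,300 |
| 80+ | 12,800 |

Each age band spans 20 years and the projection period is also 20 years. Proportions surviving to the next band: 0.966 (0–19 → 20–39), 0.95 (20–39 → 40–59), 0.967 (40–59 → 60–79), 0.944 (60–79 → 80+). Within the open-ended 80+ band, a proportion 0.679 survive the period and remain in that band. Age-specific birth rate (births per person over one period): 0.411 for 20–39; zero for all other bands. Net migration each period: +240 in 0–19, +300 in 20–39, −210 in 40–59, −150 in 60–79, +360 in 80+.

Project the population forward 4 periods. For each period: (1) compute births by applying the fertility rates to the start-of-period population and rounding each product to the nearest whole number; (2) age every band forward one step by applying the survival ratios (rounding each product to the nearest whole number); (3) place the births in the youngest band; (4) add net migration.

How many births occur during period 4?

After projecting period 1:
Births: 15800 * 0.411 = 6494
20–39: 7400 * 0.966 = 7148
40–59: 15800 * 0.95 = 15010
60–79: 4400 * 0.967 = 4255
80+: 23300 * 0.944 + 12800 * 0.679 = 21995 + 8691 = 30686
Net migration: 0–19 + 240 → 6734; 20–39 + 300 → 7448; 40–59 − 210 → 14800; 60–79 − 150 → 4105; 80+ + 360 → 31046
End of period: [6734, 7448, 14800, 4105, 31046]
After projecting period 2:
Births: 7448 * 0.411 = 3061
20–39: 6734 * 0.966 = 6505
40–59: 7448 * 0.95 = 7076
60–79: 14800 * 0.967 = 14312
80+: 4105 * 0.944 + 31046 * 0.679 = 3875 + 21080 = 24955
Net migration: 0–19 + 240 → 3301; 20–39 + 300 → 6805; 40–59 − 210 → 6866; 60–79 − 150 → 14162; 80+ + 360 → 25315
End of period: [3301, 6805, 6866, 14162, 25315]
After projecting period 3:
Births: 6805 * 0.411 = 2797
20–39: 3301 * 0.966 = 3189
40–59: 6805 * 0.95 = 6465
60–79: 6866 * 0.967 = 6639
80+: 14162 * 0.944 + 25315 * 0.679 = 13369 + 17189 = 30558
Net migration: 0–19 + 240 → 3037; 20–39 + 300 → 3489; 40–59 − 210 → 6255; 60–79 − 150 → 6489; 80+ + 360 → 30918
End of period: [3037, 3489, 6255, 6489, 30918]
After projecting period 4:
Births: 3489 * 0.411 = 1434
20–39: 3037 * 0.966 = 2934
40–59: 3489 * 0.95 = 3315
60–79: 6255 * 0.967 = 6049
80+: 6489 * 0.944 + 30918 * 0.679 = 6126 + 20993 = 27119
Net migration: 0–19 + 240 → 1674; 20–39 + 300 → 3234; 40–59 − 210 → 3105; 60–79 − 150 → 5899; 80+ + 360 → 27479
End of period: [1674, 3234, 3105, 5899, 27479]

1434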